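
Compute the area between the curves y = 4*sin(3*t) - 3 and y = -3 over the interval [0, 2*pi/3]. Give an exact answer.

16/3

The difference (4*sin(3*t) - 3) - (-3) = 4*sin(3*t) changes sign at t = pi/3 inside [0, 2*pi/3], so split the integral there.
∫[0,pi/3] (4*sin(3*t)) dt = 8/3.
∫[pi/3,2*pi/3] (4*sin(3*t)) dt = -8/3; the area of that piece is 8/3.
Total area = 8/3 + 8/3 = 16/3.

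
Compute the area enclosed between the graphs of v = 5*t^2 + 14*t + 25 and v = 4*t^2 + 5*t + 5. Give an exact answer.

1/6

Set the curves equal: 5*t^2 + 14*t + 25 = 4*t^2 + 5*t + 5, so t^2 + 9*t + 20 = 0, which factors as (t + 4)*(t + 5) = 0. The curves meet at t = -5, -4.
On [-5, -4], v = 4*t^2 + 5*t + 5 is on top; that piece has area ∫[-5,-4] (-(t^2 + 9*t + 20)) dt = 1/6.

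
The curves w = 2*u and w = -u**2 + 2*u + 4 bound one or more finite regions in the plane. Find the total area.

32/3

Set the curves equal: 2*u = -u**2 + 2*u + 4, so u**2 - 4 = 0, which factors as (u - 2)*(u + 2) = 0. The curves meet at u = -2, 2.
On [-2, 2], w = -u**2 + 2*u + 4 is on top; that piece has area ∫[-2,2] (-(u**2 - 4)) du = 32/3.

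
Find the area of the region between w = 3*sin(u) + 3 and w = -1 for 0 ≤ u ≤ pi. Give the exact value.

On [0, pi], (3*sin(u) + 3) - (-1) = 3*sin(u) + 4 is ≥ 0 throughout, so the area is a single integral of |3*sin(u) + 4|.
∫[0,pi] (3*sin(u) + 4) du = 6 + 4*pi.

6 + 4*pi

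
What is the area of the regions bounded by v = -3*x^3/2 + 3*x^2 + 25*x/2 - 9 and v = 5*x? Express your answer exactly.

Set the curves equal: -3*x^3/2 + 3*x^2 + 25*x/2 - 9 = 5*x, so -3*x^3/2 + 3*x^2 + 15*x/2 - 9 = 0, which factors as -3*(x - 3)*(x - 1)*(x + 2)/2 = 0. The curves meet at x = -2, 1, 3.
On [-2, 1], v = 5*x is on top; that piece has area ∫[-2,1] (-(-3*x^3/2 + 3*x^2 + 15*x/2 - 9)) dx = 189/8.
On [1, 3], v = -3*x^3/2 + 3*x^2 + 25*x/2 - 9 is on top; that piece has area ∫[1,3] (-3*x^3/2 + 3*x^2 + 15*x/2 - 9) dx = 8.
Total enclosed area = 189/8 + 8 = 253/8.

253/8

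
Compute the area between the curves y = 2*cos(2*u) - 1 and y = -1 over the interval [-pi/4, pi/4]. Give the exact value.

On [-pi/4, pi/4], (2*cos(2*u) - 1) - (-1) = 2*cos(2*u) is ≥ 0 throughout, so the area is a single integral of |2*cos(2*u)|.
∫[-pi/4,pi/4] (2*cos(2*u)) du = 2.

2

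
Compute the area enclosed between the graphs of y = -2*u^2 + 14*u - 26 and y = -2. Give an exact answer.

Set the curves equal: -2*u^2 + 14*u - 26 = -2, so -2*u^2 + 14*u - 24 = 0, which factors as -2*(u - 4)*(u - 3) = 0. The curves meet at u = 3, 4.
On [3, 4], y = -2*u^2 + 14*u - 26 is on top; that piece has area ∫[3,4] (-2*u^2 + 14*u - 24) du = 1/3.

1/3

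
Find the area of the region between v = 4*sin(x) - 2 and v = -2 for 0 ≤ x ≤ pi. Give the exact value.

8

On [0, pi], (4*sin(x) - 2) - (-2) = 4*sin(x) is ≥ 0 throughout, so the area is a single integral of |4*sin(x)|.
∫[0,pi] (4*sin(x)) dx = 8.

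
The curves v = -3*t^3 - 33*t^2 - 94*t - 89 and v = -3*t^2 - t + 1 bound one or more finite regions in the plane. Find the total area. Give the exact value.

Set the curves equal: -3*t^3 - 33*t^2 - 94*t - 89 = -3*t^2 - t + 1, so -3*t^3 - 30*t^2 - 93*t - 90 = 0, which factors as -3*(t + 2)*(t + 3)*(t + 5) = 0. The curves meet at t = -5, -3, -2.
On [-5, -3], v = -3*t^2 - t + 1 is on top; that piece has area ∫[-5,-3] (-(-3*t^3 - 30*t^2 - 93*t - 90)) dt = 8.
On [-3, -2], v = -3*t^3 - 33*t^2 - 94*t - 89 is on top; that piece has area ∫[-3,-2] (-3*t^3 - 30*t^2 - 93*t - 90) dt = 5/4.
Total enclosed area = 8 + 5/4 = 37/4.

37/4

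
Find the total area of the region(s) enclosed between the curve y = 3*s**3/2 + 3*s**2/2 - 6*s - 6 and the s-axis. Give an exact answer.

The curve meets the s-axis where 3*s**3/2 + 3*s**2/2 - 6*s - 6 = 0, i.e. 3*(s - 2)*(s + 1)*(s + 2)/2 = 0, at s = -2, -1, 2.
On [-2, -1] the curve lies above the axis; ∫[-2,-1] (3*s**3/2 + 3*s**2/2 - 6*s - 6) ds = 7/8, giving area 7/8.
On [-1, 2] the curve lies below the axis; ∫[-1,2] (3*s**3/2 + 3*s**2/2 - 6*s - 6) ds = -135/8, giving area 135/8.
Total area = 7/8 + 135/8 = 71/4.

71/4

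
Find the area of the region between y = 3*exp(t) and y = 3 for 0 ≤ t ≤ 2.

On [0, 2], (3*exp(t)) - (3) = 3*exp(t) - 3 is ≥ 0 throughout, so the area is a single integral of |3*exp(t) - 3|.
∫[0,2] (3*exp(t) - 3) dt = -9 + 3*exp(2).

-9 + 3*exp(2)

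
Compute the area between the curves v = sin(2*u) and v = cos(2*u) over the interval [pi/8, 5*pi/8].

sqrt(2)

On [pi/8, 5*pi/8], (sin(2*u)) - (cos(2*u)) = sin(2*u) - cos(2*u) is ≥ 0 throughout, so the area is a single integral of |sin(2*u) - cos(2*u)|.
∫[pi/8,5*pi/8] (sin(2*u) - cos(2*u)) du = sqrt(2).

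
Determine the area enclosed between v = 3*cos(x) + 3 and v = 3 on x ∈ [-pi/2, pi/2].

6

On [-pi/2, pi/2], (3*cos(x) + 3) - (3) = 3*cos(x) is ≥ 0 throughout, so the area is a single integral of |3*cos(x)|.
∫[-pi/2,pi/2] (3*cos(x)) dx = 6.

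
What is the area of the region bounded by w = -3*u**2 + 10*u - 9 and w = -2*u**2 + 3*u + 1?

Set the curves equal: -3*u**2 + 10*u - 9 = -2*u**2 + 3*u + 1, so -u**2 + 7*u - 10 = 0, which factors as -(u - 5)*(u - 2) = 0. The curves meet at u = 2, 5.
On [2, 5], w = -3*u**2 + 10*u - 9 is on top; that piece has area ∫[2,5] (-u**2 + 7*u - 10) du = 9/2.

9/2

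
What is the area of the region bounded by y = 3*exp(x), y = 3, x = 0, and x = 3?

-12 + 3*exp(3)

On [0, 3], (3*exp(x)) - (3) = 3*exp(x) - 3 is ≥ 0 throughout, so the area is a single integral of |3*exp(x) - 3|.
∫[0,3] (3*exp(x) - 3) dx = -12 + 3*exp(3).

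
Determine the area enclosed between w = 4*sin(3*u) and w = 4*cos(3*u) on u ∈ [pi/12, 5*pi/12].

8*sqrt(2)/3

On [pi/12, 5*pi/12], (4*sin(3*u)) - (4*cos(3*u)) = 4*sin(3*u) - 4*cos(3*u) is ≥ 0 throughout, so the area is a single integral of |4*sin(3*u) - 4*cos(3*u)|.
∫[pi/12,5*pi/12] (4*sin(3*u) - 4*cos(3*u)) du = 8*sqrt(2)/3.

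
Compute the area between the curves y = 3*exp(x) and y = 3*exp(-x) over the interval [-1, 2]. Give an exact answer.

-12 + 3*exp(-2) + 3*exp(-1) + 3*exp(1) + 3*exp(2)

The difference (3*exp(x)) - (3*exp(-x)) = 3*exp(x) - 3*exp(-x) changes sign at x = 0 inside [-1, 2], so split the integral there.
∫[-1,0] (3*exp(x) - 3*exp(-x)) dx = -3*exp(1) - 3*exp(-1) + 6; the area of that piece is -6 + 3*exp(-1) + 3*exp(1).
∫[0,2] (3*exp(x) - 3*exp(-x)) dx = -6 + 3*exp(-2) + 3*exp(2).
Total area = (-6 + 3*exp(-1) + 3*exp(1)) + (-6 + 3*exp(-2) + 3*exp(2)) = -12 + 3*exp(-2) + 3*exp(-1) + 3*exp(1) + 3*exp(2).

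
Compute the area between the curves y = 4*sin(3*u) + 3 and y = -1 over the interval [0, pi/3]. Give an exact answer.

8/3 + 4*pi/3

On [0, pi/3], (4*sin(3*u) + 3) - (-1) = 4*sin(3*u) + 4 is ≥ 0 throughout, so the area is a single integral of |4*sin(3*u) + 4|.
∫[0,pi/3] (4*sin(3*u) + 4) du = 8/3 + 4*pi/3.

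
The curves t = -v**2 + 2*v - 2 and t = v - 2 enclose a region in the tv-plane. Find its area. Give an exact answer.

Both boundary curves give t as a function of v, so integrate with respect to v. Setting them equal: -v**2 + v = 0, i.e. -v*(v - 1) = 0, so they meet at v = 0, 1.
For v in [0, 1], t = -v**2 + 2*v - 2 is on the right; area = ∫[0,1] (-v**2 + v) dv = 1/6.

1/6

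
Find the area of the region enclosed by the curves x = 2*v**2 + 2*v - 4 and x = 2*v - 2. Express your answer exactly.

Both boundary curves give x as a function of v, so integrate with respect to v. Setting them equal: 2*v**2 - 2 = 0, i.e. 2*(v - 1)*(v + 1) = 0, so they meet at v = -1, 1.
For v in [-1, 1], x = 2*v**2 + 2*v - 4 is on the left; area = ∫[-1,1] (-(2*v**2 - 2)) dv = 8/3.

8/3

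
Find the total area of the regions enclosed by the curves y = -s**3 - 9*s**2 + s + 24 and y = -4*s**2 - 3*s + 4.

Set the curves equal: -s**3 - 9*s**2 + s + 24 = -4*s**2 - 3*s + 4, so -s**3 - 5*s**2 + 4*s + 20 = 0, which factors as -(s - 2)*(s + 2)*(s + 5) = 0. The curves meet at s = -5, -2, 2.
On [-5, -2], y = -4*s**2 - 3*s + 4 is on top; that piece has area ∫[-5,-2] (-(-s**3 - 5*s**2 + 4*s + 20)) ds = 99/4.
On [-2, 2], y = -s**3 - 9*s**2 + s + 24 is on top; that piece has area ∫[-2,2] (-s**3 - 5*s**2 + 4*s + 20) ds = 160/3.
Total enclosed area = 99/4 + 160/3 = 937/12.

937/12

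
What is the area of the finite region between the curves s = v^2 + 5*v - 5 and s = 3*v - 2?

Both boundary curves give s as a function of v, so integrate with respect to v. Setting them equal: v^2 + 2*v - 3 = 0, i.e. (v - 1)*(v + 3) = 0, so they meet at v = -3, 1.
For v in [-3, 1], s = v^2 + 5*v - 5 is on the left; area = ∫[-3,1] (-(v^2 + 2*v - 3)) dv = 32/3.

32/3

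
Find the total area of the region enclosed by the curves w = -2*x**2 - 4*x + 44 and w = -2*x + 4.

243

Set the curves equal: -2*x**2 - 4*x + 44 = -2*x + 4, so -2*x**2 - 2*x + 40 = 0, which factors as -2*(x - 4)*(x + 5) = 0. The curves meet at x = -5, 4.
On [-5, 4], w = -2*x**2 - 4*x + 44 is on top; that piece has area ∫[-5,4] (-2*x**2 - 2*x + 40) dx = 243.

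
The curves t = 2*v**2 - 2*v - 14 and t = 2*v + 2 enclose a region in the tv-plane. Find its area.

Both boundary curves give t as a function of v, so integrate with respect to v. Setting them equal: 2*v**2 - 4*v - 16 = 0, i.e. 2*(v - 4)*(v + 2) = 0, so they meet at v = -2, 4.
For v in [-2, 4], t = 2*v**2 - 2*v - 14 is on the left; area = ∫[-2,4] (-(2*v**2 - 4*v - 16)) dv = 72.

72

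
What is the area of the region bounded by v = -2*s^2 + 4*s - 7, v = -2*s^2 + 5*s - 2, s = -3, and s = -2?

On [-3, -2], (-2*s^2 + 4*s - 7) - (-2*s^2 + 5*s - 2) = -s - 5 is ≤ 0 throughout, so the area is a single integral of |-s - 5|.
∫[-3,-2] (-s - 5) ds = -5/2; the area of that piece is 5/2.

5/2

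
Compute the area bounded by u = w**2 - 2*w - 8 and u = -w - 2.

125/6

Both boundary curves give u as a function of w, so integrate with respect to w. Setting them equal: w**2 - w - 6 = 0, i.e. (w - 3)*(w + 2) = 0, so they meet at w = -2, 3.
For w in [-2, 3], u = w**2 - 2*w - 8 is on the left; area = ∫[-2,3] (-(w**2 - w - 6)) dw = 125/6.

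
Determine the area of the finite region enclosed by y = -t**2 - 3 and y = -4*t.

4/3

Set the curves equal: -t**2 - 3 = -4*t, so -t**2 + 4*t - 3 = 0, which factors as -(t - 3)*(t - 1) = 0. The curves meet at t = 1, 3.
On [1, 3], y = -t**2 - 3 is on top; that piece has area ∫[1,3] (-t**2 + 4*t - 3) dt = 4/3.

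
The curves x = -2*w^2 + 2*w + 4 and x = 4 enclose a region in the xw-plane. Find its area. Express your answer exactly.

1/3

Both boundary curves give x as a function of w, so integrate with respect to w. Setting them equal: -2*w^2 + 2*w = 0, i.e. -2*w*(w - 1) = 0, so they meet at w = 0, 1.
For w in [0, 1], x = -2*w^2 + 2*w + 4 is on the right; area = ∫[0,1] (-2*w^2 + 2*w) dw = 1/3.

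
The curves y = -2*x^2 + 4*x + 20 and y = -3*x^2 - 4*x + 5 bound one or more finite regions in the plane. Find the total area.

4/3

Set the curves equal: -2*x^2 + 4*x + 20 = -3*x^2 - 4*x + 5, so x^2 + 8*x + 15 = 0, which factors as (x + 3)*(x + 5) = 0. The curves meet at x = -5, -3.
On [-5, -3], y = -3*x^2 - 4*x + 5 is on top; that piece has area ∫[-5,-3] (-(x^2 + 8*x + 15)) dx = 4/3.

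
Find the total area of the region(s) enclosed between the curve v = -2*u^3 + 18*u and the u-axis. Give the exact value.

81

The curve meets the u-axis where -2*u^3 + 18*u = 0, i.e. -2*u*(u - 3)*(u + 3) = 0, at u = -3, 0, 3.
On [-3, 0] the curve lies below the axis; ∫[-3,0] (-2*u^3 + 18*u) du = -81/2, giving area 81/2.
On [0, 3] the curve lies above the axis; ∫[0,3] (-2*u^3 + 18*u) du = 81/2, giving area 81/2.
Total area = 81/2 + 81/2 = 81.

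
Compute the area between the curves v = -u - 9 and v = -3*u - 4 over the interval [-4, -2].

On [-4, -2], (-u - 9) - (-3*u - 4) = 2*u - 5 is ≤ 0 throughout, so the area is a single integral of |2*u - 5|.
∫[-4,-2] (2*u - 5) du = -22; the area of that piece is 22.

22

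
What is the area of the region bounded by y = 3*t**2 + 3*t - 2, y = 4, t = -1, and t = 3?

The difference (3*t**2 + 3*t - 2) - (4) = 3*t**2 + 3*t - 6 changes sign at t = 1 inside [-1, 3], so split the integral there.
∫[-1,1] (3*t**2 + 3*t - 6) dt = -10; the area of that piece is 10.
∫[1,3] (3*t**2 + 3*t - 6) dt = 26.
Total area = 10 + 26 = 36.

36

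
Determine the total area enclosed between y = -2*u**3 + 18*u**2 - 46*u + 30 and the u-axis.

The curve meets the u-axis where -2*u**3 + 18*u**2 - 46*u + 30 = 0, i.e. -2*(u - 5)*(u - 3)*(u - 1) = 0, at u = 1, 3, 5.
On [1, 3] the curve lies below the axis; ∫[1,3] (-2*u**3 + 18*u**2 - 46*u + 30) du = -8, giving area 8.
On [3, 5] the curve lies above the axis; ∫[3,5] (-2*u**3 + 18*u**2 - 46*u + 30) du = 8, giving area 8.
Total area = 8 + 8 = 16.

16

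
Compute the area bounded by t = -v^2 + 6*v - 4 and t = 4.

4/3

Both boundary curves give t as a function of v, so integrate with respect to v. Setting them equal: -v^2 + 6*v - 8 = 0, i.e. -(v - 4)*(v - 2) = 0, so they meet at v = 2, 4.
For v in [2, 4], t = -v^2 + 6*v - 4 is on the right; area = ∫[2,4] (-v^2 + 6*v - 8) dv = 4/3.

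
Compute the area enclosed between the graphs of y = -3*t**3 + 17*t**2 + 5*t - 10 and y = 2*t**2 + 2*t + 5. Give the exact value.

Set the curves equal: -3*t**3 + 17*t**2 + 5*t - 10 = 2*t**2 + 2*t + 5, so -3*t**3 + 15*t**2 + 3*t - 15 = 0, which factors as -3*(t - 5)*(t - 1)*(t + 1) = 0. The curves meet at t = -1, 1, 5.
On [-1, 1], y = 2*t**2 + 2*t + 5 is on top; that piece has area ∫[-1,1] (-(-3*t**3 + 15*t**2 + 3*t - 15)) dt = 20.
On [1, 5], y = -3*t**3 + 17*t**2 + 5*t - 10 is on top; that piece has area ∫[1,5] (-3*t**3 + 15*t**2 + 3*t - 15) dt = 128.
Total enclosed area = 20 + 128 = 148.

148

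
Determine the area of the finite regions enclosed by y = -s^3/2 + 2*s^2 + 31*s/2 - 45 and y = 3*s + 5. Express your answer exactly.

Set the curves equal: -s^3/2 + 2*s^2 + 31*s/2 - 45 = 3*s + 5, so -s^3/2 + 2*s^2 + 25*s/2 - 50 = 0, which factors as -(s - 5)*(s - 4)*(s + 5)/2 = 0. The curves meet at s = -5, 4, 5.
On [-5, 4], y = 3*s + 5 is on top; that piece has area ∫[-5,4] (-(-s^3/2 + 2*s^2 + 25*s/2 - 50)) ds = 2673/8.
On [4, 5], y = -s^3/2 + 2*s^2 + 31*s/2 - 45 is on top; that piece has area ∫[4,5] (-s^3/2 + 2*s^2 + 25*s/2 - 50) ds = 19/24.
Total enclosed area = 2673/8 + 19/24 = 4019/12.

4019/12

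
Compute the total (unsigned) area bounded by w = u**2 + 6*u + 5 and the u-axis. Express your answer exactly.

32/3

The curve meets the u-axis where u**2 + 6*u + 5 = 0, i.e. (u + 1)*(u + 5) = 0, at u = -5, -1.
On [-5, -1] the curve lies below the axis; ∫[-5,-1] (u**2 + 6*u + 5) du = -32/3, giving area 32/3.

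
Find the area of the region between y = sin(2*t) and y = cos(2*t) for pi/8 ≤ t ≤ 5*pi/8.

On [pi/8, 5*pi/8], (sin(2*t)) - (cos(2*t)) = sin(2*t) - cos(2*t) is ≥ 0 throughout, so the area is a single integral of |sin(2*t) - cos(2*t)|.
∫[pi/8,5*pi/8] (sin(2*t) - cos(2*t)) dt = sqrt(2).

sqrt(2)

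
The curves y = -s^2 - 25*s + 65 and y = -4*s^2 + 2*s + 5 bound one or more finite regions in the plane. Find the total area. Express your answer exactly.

1/2

Set the curves equal: -s^2 - 25*s + 65 = -4*s^2 + 2*s + 5, so 3*s^2 - 27*s + 60 = 0, which factors as 3*(s - 5)*(s - 4) = 0. The curves meet at s = 4, 5.
On [4, 5], y = -4*s^2 + 2*s + 5 is on top; that piece has area ∫[4,5] (-(3*s^2 - 27*s + 60)) ds = 1/2.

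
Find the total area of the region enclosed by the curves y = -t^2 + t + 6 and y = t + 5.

Set the curves equal: -t^2 + t + 6 = t + 5, so -t^2 + 1 = 0, which factors as -(t - 1)*(t + 1) = 0. The curves meet at t = -1, 1.
On [-1, 1], y = -t^2 + t + 6 is on top; that piece has area ∫[-1,1] (-t^2 + 1) dt = 4/3.

4/3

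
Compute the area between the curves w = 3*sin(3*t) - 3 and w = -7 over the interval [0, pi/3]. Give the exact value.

2 + 4*pi/3

On [0, pi/3], (3*sin(3*t) - 3) - (-7) = 3*sin(3*t) + 4 is ≥ 0 throughout, so the area is a single integral of |3*sin(3*t) + 4|.
∫[0,pi/3] (3*sin(3*t) + 4) dt = 2 + 4*pi/3.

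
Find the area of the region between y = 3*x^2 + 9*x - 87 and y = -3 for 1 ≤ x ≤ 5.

The difference (3*x^2 + 9*x - 87) - (-3) = 3*x^2 + 9*x - 84 changes sign at x = 4 inside [1, 5], so split the integral there.
∫[1,4] (3*x^2 + 9*x - 84) dx = -243/2; the area of that piece is 243/2.
∫[4,5] (3*x^2 + 9*x - 84) dx = 35/2.
Total area = 243/2 + 35/2 = 139.

139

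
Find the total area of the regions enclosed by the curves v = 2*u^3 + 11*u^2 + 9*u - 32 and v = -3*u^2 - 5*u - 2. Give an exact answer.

Set the curves equal: 2*u^3 + 11*u^2 + 9*u - 32 = -3*u^2 - 5*u - 2, so 2*u^3 + 14*u^2 + 14*u - 30 = 0, which factors as 2*(u - 1)*(u + 3)*(u + 5) = 0. The curves meet at u = -5, -3, 1.
On [-5, -3], v = 2*u^3 + 11*u^2 + 9*u - 32 is on top; that piece has area ∫[-5,-3] (2*u^3 + 14*u^2 + 14*u - 30) du = 40/3.
On [-3, 1], v = -3*u^2 - 5*u - 2 is on top; that piece has area ∫[-3,1] (-(2*u^3 + 14*u^2 + 14*u - 30)) du = 256/3.
Total enclosed area = 40/3 + 256/3 = 296/3.

296/3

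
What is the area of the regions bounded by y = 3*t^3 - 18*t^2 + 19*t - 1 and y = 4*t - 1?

Set the curves equal: 3*t^3 - 18*t^2 + 19*t - 1 = 4*t - 1, so 3*t^3 - 18*t^2 + 15*t = 0, which factors as 3*t*(t - 5)*(t - 1) = 0. The curves meet at t = 0, 1, 5.
On [0, 1], y = 3*t^3 - 18*t^2 + 19*t - 1 is on top; that piece has area ∫[0,1] (3*t^3 - 18*t^2 + 15*t) dt = 9/4.
On [1, 5], y = 4*t - 1 is on top; that piece has area ∫[1,5] (-(3*t^3 - 18*t^2 + 15*t)) dt = 96.
Total enclosed area = 9/4 + 96 = 393/4.

393/4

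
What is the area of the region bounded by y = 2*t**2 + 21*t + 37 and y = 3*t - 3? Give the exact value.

Set the curves equal: 2*t**2 + 21*t + 37 = 3*t - 3, so 2*t**2 + 18*t + 40 = 0, which factors as 2*(t + 4)*(t + 5) = 0. The curves meet at t = -5, -4.
On [-5, -4], y = 3*t - 3 is on top; that piece has area ∫[-5,-4] (-(2*t**2 + 18*t + 40)) dt = 1/3.

1/3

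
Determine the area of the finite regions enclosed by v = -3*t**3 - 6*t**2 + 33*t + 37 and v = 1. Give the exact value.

937/4

Set the curves equal: -3*t**3 - 6*t**2 + 33*t + 37 = 1, so -3*t**3 - 6*t**2 + 33*t + 36 = 0, which factors as -3*(t - 3)*(t + 1)*(t + 4) = 0. The curves meet at t = -4, -1, 3.
On [-4, -1], v = 1 is on top; that piece has area ∫[-4,-1] (-(-3*t**3 - 6*t**2 + 33*t + 36)) dt = 297/4.
On [-1, 3], v = -3*t**3 - 6*t**2 + 33*t + 37 is on top; that piece has area ∫[-1,3] (-3*t**3 - 6*t**2 + 33*t + 36) dt = 160.
Total enclosed area = 297/4 + 160 = 937/4.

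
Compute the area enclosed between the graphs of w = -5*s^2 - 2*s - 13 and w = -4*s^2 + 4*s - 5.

4/3

Set the curves equal: -5*s^2 - 2*s - 13 = -4*s^2 + 4*s - 5, so -s^2 - 6*s - 8 = 0, which factors as -(s + 2)*(s + 4) = 0. The curves meet at s = -4, -2.
On [-4, -2], w = -5*s^2 - 2*s - 13 is on top; that piece has area ∫[-4,-2] (-s^2 - 6*s - 8) ds = 4/3.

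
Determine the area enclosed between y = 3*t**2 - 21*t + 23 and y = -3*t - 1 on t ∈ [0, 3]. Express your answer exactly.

22

The difference (3*t**2 - 21*t + 23) - (-3*t - 1) = 3*t**2 - 18*t + 24 changes sign at t = 2 inside [0, 3], so split the integral there.
∫[0,2] (3*t**2 - 18*t + 24) dt = 20.
∫[2,3] (3*t**2 - 18*t + 24) dt = -2; the area of that piece is 2.
Total area = 20 + 2 = 22.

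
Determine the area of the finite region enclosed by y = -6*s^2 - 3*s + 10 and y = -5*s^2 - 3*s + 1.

36

Set the curves equal: -6*s^2 - 3*s + 10 = -5*s^2 - 3*s + 1, so -s^2 + 9 = 0, which factors as -(s - 3)*(s + 3) = 0. The curves meet at s = -3, 3.
On [-3, 3], y = -6*s^2 - 3*s + 10 is on top; that piece has area ∫[-3,3] (-s^2 + 9) ds = 36.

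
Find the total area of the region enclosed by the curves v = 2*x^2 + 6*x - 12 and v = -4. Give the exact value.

125/3

Set the curves equal: 2*x^2 + 6*x - 12 = -4, so 2*x^2 + 6*x - 8 = 0, which factors as 2*(x - 1)*(x + 4) = 0. The curves meet at x = -4, 1.
On [-4, 1], v = -4 is on top; that piece has area ∫[-4,1] (-(2*x^2 + 6*x - 8)) dx = 125/3.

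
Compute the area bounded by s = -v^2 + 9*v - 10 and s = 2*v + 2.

1/6

Both boundary curves give s as a function of v, so integrate with respect to v. Setting them equal: -v^2 + 7*v - 12 = 0, i.e. -(v - 4)*(v - 3) = 0, so they meet at v = 3, 4.
For v in [3, 4], s = -v^2 + 9*v - 10 is on the right; area = ∫[3,4] (-v^2 + 7*v - 12) dv = 1/6.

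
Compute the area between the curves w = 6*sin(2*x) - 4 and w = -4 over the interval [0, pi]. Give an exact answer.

12

The difference (6*sin(2*x) - 4) - (-4) = 6*sin(2*x) changes sign at x = pi/2 inside [0, pi], so split the integral there.
∫[0,pi/2] (6*sin(2*x)) dx = 6.
∫[pi/2,pi] (6*sin(2*x)) dx = -6; the area of that piece is 6.
Total area = 6 + 6 = 12.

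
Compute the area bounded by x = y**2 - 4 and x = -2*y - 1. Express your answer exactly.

32/3

Both boundary curves give x as a function of y, so integrate with respect to y. Setting them equal: y**2 + 2*y - 3 = 0, i.e. (y - 1)*(y + 3) = 0, so they meet at y = -3, 1.
For y in [-3, 1], x = y**2 - 4 is on the left; area = ∫[-3,1] (-(y**2 + 2*y - 3)) dy = 32/3.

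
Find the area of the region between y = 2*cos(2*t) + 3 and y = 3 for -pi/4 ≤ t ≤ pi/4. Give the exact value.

2

On [-pi/4, pi/4], (2*cos(2*t) + 3) - (3) = 2*cos(2*t) is ≥ 0 throughout, so the area is a single integral of |2*cos(2*t)|.
∫[-pi/4,pi/4] (2*cos(2*t)) dt = 2.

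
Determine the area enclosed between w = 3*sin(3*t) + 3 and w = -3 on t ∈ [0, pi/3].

2 + 2*pi

On [0, pi/3], (3*sin(3*t) + 3) - (-3) = 3*sin(3*t) + 6 is ≥ 0 throughout, so the area is a single integral of |3*sin(3*t) + 6|.
∫[0,pi/3] (3*sin(3*t) + 6) dt = 2 + 2*pi.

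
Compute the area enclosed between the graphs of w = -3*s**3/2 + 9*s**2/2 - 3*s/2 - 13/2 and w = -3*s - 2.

Set the curves equal: -3*s**3/2 + 9*s**2/2 - 3*s/2 - 13/2 = -3*s - 2, so -3*s**3/2 + 9*s**2/2 + 3*s/2 - 9/2 = 0, which factors as -3*(s - 3)*(s - 1)*(s + 1)/2 = 0. The curves meet at s = -1, 1, 3.
On [-1, 1], w = -3*s - 2 is on top; that piece has area ∫[-1,1] (-(-3*s**3/2 + 9*s**2/2 + 3*s/2 - 9/2)) ds = 6.
On [1, 3], w = -3*s**3/2 + 9*s**2/2 - 3*s/2 - 13/2 is on top; that piece has area ∫[1,3] (-3*s**3/2 + 9*s**2/2 + 3*s/2 - 9/2) ds = 6.
Total enclosed area = 6 + 6 = 12.

12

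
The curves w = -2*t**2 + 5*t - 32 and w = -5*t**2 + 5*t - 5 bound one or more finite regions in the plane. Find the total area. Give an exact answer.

Set the curves equal: -2*t**2 + 5*t - 32 = -5*t**2 + 5*t - 5, so 3*t**2 - 27 = 0, which factors as 3*(t - 3)*(t + 3) = 0. The curves meet at t = -3, 3.
On [-3, 3], w = -5*t**2 + 5*t - 5 is on top; that piece has area ∫[-3,3] (-(3*t**2 - 27)) dt = 108.

108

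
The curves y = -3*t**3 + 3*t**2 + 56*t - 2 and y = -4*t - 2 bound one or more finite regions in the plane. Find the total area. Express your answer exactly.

Set the curves equal: -3*t**3 + 3*t**2 + 56*t - 2 = -4*t - 2, so -3*t**3 + 3*t**2 + 60*t = 0, which factors as -3*t*(t - 5)*(t + 4) = 0. The curves meet at t = -4, 0, 5.
On [-4, 0], y = -4*t - 2 is on top; that piece has area ∫[-4,0] (-(-3*t**3 + 3*t**2 + 60*t)) dt = 224.
On [0, 5], y = -3*t**3 + 3*t**2 + 56*t - 2 is on top; that piece has area ∫[0,5] (-3*t**3 + 3*t**2 + 60*t) dt = 1625/4.
Total enclosed area = 224 + 1625/4 = 2521/4.

2521/4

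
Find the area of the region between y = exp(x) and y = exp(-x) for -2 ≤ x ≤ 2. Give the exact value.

The difference (exp(x)) - (exp(-x)) = exp(x) - exp(-x) changes sign at x = 0 inside [-2, 2], so split the integral there.
∫[-2,0] (exp(x) - exp(-x)) dx = -exp(2) - exp(-2) + 2; the area of that piece is -2 + exp(-2) + exp(2).
∫[0,2] (exp(x) - exp(-x)) dx = -2 + exp(-2) + exp(2).
Total area = (-2 + exp(-2) + exp(2)) + (-2 + exp(-2) + exp(2)) = -4 + 2*exp(-2) + 2*exp(2).

-4 + 2*exp(-2) + 2*exp(2)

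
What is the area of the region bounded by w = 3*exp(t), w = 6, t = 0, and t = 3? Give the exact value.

-27 + 12*log(2) + 3*exp(3)

The difference (3*exp(t)) - (6) = 3*exp(t) - 6 changes sign at t = log(2) inside [0, 3], so split the integral there.
∫[0,log(2)] (3*exp(t) - 6) dt = 3 - log(64); the area of that piece is -3 + log(64).
∫[log(2),3] (3*exp(t) - 6) dt = -24 + 6*log(2) + 3*exp(3).
Total area = (-3 + log(64)) + (-24 + 6*log(2) + 3*exp(3)) = -27 + 12*log(2) + 3*exp(3).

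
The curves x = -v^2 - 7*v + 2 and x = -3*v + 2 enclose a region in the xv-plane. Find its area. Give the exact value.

32/3

Both boundary curves give x as a function of v, so integrate with respect to v. Setting them equal: -v^2 - 4*v = 0, i.e. -v*(v + 4) = 0, so they meet at v = -4, 0.
For v in [-4, 0], x = -v^2 - 7*v + 2 is on the right; area = ∫[-4,0] (-v^2 - 4*v) dv = 32/3.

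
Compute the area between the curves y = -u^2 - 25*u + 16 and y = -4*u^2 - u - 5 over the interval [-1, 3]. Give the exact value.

72

The difference (-u^2 - 25*u + 16) - (-4*u^2 - u - 5) = 3*u^2 - 24*u + 21 changes sign at u = 1 inside [-1, 3], so split the integral there.
∫[-1,1] (3*u^2 - 24*u + 21) du = 44.
∫[1,3] (3*u^2 - 24*u + 21) du = -28; the area of that piece is 28.
Total area = 44 + 28 = 72.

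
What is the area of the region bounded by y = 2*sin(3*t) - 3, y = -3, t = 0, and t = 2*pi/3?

The difference (2*sin(3*t) - 3) - (-3) = 2*sin(3*t) changes sign at t = pi/3 inside [0, 2*pi/3], so split the integral there.
∫[0,pi/3] (2*sin(3*t)) dt = 4/3.
∫[pi/3,2*pi/3] (2*sin(3*t)) dt = -4/3; the area of that piece is 4/3.
Total area = 4/3 + 4/3 = 8/3.

8/3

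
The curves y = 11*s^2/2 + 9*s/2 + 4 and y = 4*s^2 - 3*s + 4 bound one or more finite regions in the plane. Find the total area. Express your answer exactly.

125/4

Set the curves equal: 11*s^2/2 + 9*s/2 + 4 = 4*s^2 - 3*s + 4, so 3*s^2/2 + 15*s/2 = 0, which factors as 3*s*(s + 5)/2 = 0. The curves meet at s = -5, 0.
On [-5, 0], y = 4*s^2 - 3*s + 4 is on top; that piece has area ∫[-5,0] (-(3*s^2/2 + 15*s/2)) ds = 125/4.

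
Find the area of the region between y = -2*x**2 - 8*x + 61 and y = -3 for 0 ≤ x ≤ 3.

138

On [0, 3], (-2*x**2 - 8*x + 61) - (-3) = -2*x**2 - 8*x + 64 is ≥ 0 throughout, so the area is a single integral of |-2*x**2 - 8*x + 64|.
∫[0,3] (-2*x**2 - 8*x + 64) dx = 138.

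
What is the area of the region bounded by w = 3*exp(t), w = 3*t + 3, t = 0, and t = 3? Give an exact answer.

On [0, 3], (3*exp(t)) - (3*t + 3) = -3*t + 3*exp(t) - 3 is ≥ 0 throughout, so the area is a single integral of |-3*t + 3*exp(t) - 3|.
∫[0,3] (-3*t + 3*exp(t) - 3) dt = -51/2 + 3*exp(3).

-51/2 + 3*exp(3)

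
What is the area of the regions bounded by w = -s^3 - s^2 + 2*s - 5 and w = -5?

37/12

Set the curves equal: -s^3 - s^2 + 2*s - 5 = -5, so -s^3 - s^2 + 2*s = 0, which factors as -s*(s - 1)*(s + 2) = 0. The curves meet at s = -2, 0, 1.
On [-2, 0], w = -5 is on top; that piece has area ∫[-2,0] (-(-s^3 - s^2 + 2*s)) ds = 8/3.
On [0, 1], w = -s^3 - s^2 + 2*s - 5 is on top; that piece has area ∫[0,1] (-s^3 - s^2 + 2*s) ds = 5/12.
Total enclosed area = 8/3 + 5/12 = 37/12.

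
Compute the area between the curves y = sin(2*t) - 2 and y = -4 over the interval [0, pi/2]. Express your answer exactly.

On [0, pi/2], (sin(2*t) - 2) - (-4) = sin(2*t) + 2 is ≥ 0 throughout, so the area is a single integral of |sin(2*t) + 2|.
∫[0,pi/2] (sin(2*t) + 2) dt = 1 + pi.

1 + pi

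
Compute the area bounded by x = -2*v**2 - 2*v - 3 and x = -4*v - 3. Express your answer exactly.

1/3

Both boundary curves give x as a function of v, so integrate with respect to v. Setting them equal: -2*v**2 + 2*v = 0, i.e. -2*v*(v - 1) = 0, so they meet at v = 0, 1.
For v in [0, 1], x = -2*v**2 - 2*v - 3 is on the right; area = ∫[0,1] (-2*v**2 + 2*v) dv = 1/3.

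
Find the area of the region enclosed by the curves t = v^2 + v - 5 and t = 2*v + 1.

Both boundary curves give t as a function of v, so integrate with respect to v. Setting them equal: v^2 - v - 6 = 0, i.e. (v - 3)*(v + 2) = 0, so they meet at v = -2, 3.
For v in [-2, 3], t = v^2 + v - 5 is on the left; area = ∫[-2,3] (-(v^2 - v - 6)) dv = 125/6.

125/6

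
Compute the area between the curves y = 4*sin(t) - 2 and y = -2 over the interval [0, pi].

8

On [0, pi], (4*sin(t) - 2) - (-2) = 4*sin(t) is ≥ 0 throughout, so the area is a single integral of |4*sin(t)|.
∫[0,pi] (4*sin(t)) dt = 8.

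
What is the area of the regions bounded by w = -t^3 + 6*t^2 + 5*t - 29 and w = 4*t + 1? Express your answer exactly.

Set the curves equal: -t^3 + 6*t^2 + 5*t - 29 = 4*t + 1, so -t^3 + 6*t^2 + t - 30 = 0, which factors as -(t - 5)*(t - 3)*(t + 2) = 0. The curves meet at t = -2, 3, 5.
On [-2, 3], w = 4*t + 1 is on top; that piece has area ∫[-2,3] (-(-t^3 + 6*t^2 + t - 30)) dt = 375/4.
On [3, 5], w = -t^3 + 6*t^2 + 5*t - 29 is on top; that piece has area ∫[3,5] (-t^3 + 6*t^2 + t - 30) dt = 8.
Total enclosed area = 375/4 + 8 = 407/4.

407/4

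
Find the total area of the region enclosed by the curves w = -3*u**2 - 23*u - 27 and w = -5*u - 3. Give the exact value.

Set the curves equal: -3*u**2 - 23*u - 27 = -5*u - 3, so -3*u**2 - 18*u - 24 = 0, which factors as -3*(u + 2)*(u + 4) = 0. The curves meet at u = -4, -2.
On [-4, -2], w = -3*u**2 - 23*u - 27 is on top; that piece has area ∫[-4,-2] (-3*u**2 - 18*u - 24) du = 4.

4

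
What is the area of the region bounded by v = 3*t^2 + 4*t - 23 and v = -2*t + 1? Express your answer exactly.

Set the curves equal: 3*t^2 + 4*t - 23 = -2*t + 1, so 3*t^2 + 6*t - 24 = 0, which factors as 3*(t - 2)*(t + 4) = 0. The curves meet at t = -4, 2.
On [-4, 2], v = -2*t + 1 is on top; that piece has area ∫[-4,2] (-(3*t^2 + 6*t - 24)) dt = 108.

108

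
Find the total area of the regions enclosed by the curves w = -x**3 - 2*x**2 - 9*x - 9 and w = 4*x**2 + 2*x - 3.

1/2

Set the curves equal: -x**3 - 2*x**2 - 9*x - 9 = 4*x**2 + 2*x - 3, so -x**3 - 6*x**2 - 11*x - 6 = 0, which factors as -(x + 1)*(x + 2)*(x + 3) = 0. The curves meet at x = -3, -2, -1.
On [-3, -2], w = 4*x**2 + 2*x - 3 is on top; that piece has area ∫[-3,-2] (-(-x**3 - 6*x**2 - 11*x - 6)) dx = 1/4.
On [-2, -1], w = -x**3 - 2*x**2 - 9*x - 9 is on top; that piece has area ∫[-2,-1] (-x**3 - 6*x**2 - 11*x - 6) dx = 1/4.
Total enclosed area = 1/4 + 1/4 = 1/2.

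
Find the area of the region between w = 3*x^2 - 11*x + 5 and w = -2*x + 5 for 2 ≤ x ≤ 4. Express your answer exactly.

The difference (3*x^2 - 11*x + 5) - (-2*x + 5) = 3*x^2 - 9*x changes sign at x = 3 inside [2, 4], so split the integral there.
∫[2,3] (3*x^2 - 9*x) dx = -7/2; the area of that piece is 7/2.
∫[3,4] (3*x^2 - 9*x) dx = 11/2.
Total area = 7/2 + 11/2 = 9.

9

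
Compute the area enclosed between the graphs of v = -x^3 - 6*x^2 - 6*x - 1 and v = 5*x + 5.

Set the curves equal: -x^3 - 6*x^2 - 6*x - 1 = 5*x + 5, so -x^3 - 6*x^2 - 11*x - 6 = 0, which factors as -(x + 1)*(x + 2)*(x + 3) = 0. The curves meet at x = -3, -2, -1.
On [-3, -2], v = 5*x + 5 is on top; that piece has area ∫[-3,-2] (-(-x^3 - 6*x^2 - 11*x - 6)) dx = 1/4.
On [-2, -1], v = -x^3 - 6*x^2 - 6*x - 1 is on top; that piece has area ∫[-2,-1] (-x^3 - 6*x^2 - 11*x - 6) dx = 1/4.
Total enclosed area = 1/4 + 1/4 = 1/2.

1/2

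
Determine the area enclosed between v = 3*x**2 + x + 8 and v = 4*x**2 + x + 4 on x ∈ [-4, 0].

16

The difference (3*x**2 + x + 8) - (4*x**2 + x + 4) = -x**2 + 4 changes sign at x = -2 inside [-4, 0], so split the integral there.
∫[-4,-2] (-x**2 + 4) dx = -32/3; the area of that piece is 32/3.
∫[-2,0] (-x**2 + 4) dx = 16/3.
Total area = 32/3 + 16/3 = 16.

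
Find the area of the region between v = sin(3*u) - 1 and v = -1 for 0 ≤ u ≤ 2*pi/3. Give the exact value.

4/3

The difference (sin(3*u) - 1) - (-1) = sin(3*u) changes sign at u = pi/3 inside [0, 2*pi/3], so split the integral there.
∫[0,pi/3] (sin(3*u)) du = 2/3.
∫[pi/3,2*pi/3] (sin(3*u)) du = -2/3; the area of that piece is 2/3.
Total area = 2/3 + 2/3 = 4/3.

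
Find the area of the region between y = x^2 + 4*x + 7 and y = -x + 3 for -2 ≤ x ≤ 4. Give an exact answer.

241/3

The difference (x^2 + 4*x + 7) - (-x + 3) = x^2 + 5*x + 4 changes sign at x = -1 inside [-2, 4], so split the integral there.
∫[-2,-1] (x^2 + 5*x + 4) dx = -7/6; the area of that piece is 7/6.
∫[-1,4] (x^2 + 5*x + 4) dx = 475/6.
Total area = 7/6 + 475/6 = 241/3.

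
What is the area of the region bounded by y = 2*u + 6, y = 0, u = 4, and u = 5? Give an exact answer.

On [4, 5], (2*u + 6) - (0) = 2*u + 6 is ≥ 0 throughout, so the area is a single integral of |2*u + 6|.
∫[4,5] (2*u + 6) du = 15.

15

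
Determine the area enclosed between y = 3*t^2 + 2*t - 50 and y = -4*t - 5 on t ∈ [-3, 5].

The difference (3*t^2 + 2*t - 50) - (-4*t - 5) = 3*t^2 + 6*t - 45 changes sign at t = 3 inside [-3, 5], so split the integral there.
∫[-3,3] (3*t^2 + 6*t - 45) dt = -216; the area of that piece is 216.
∫[3,5] (3*t^2 + 6*t - 45) dt = 56.
Total area = 216 + 56 = 272.

272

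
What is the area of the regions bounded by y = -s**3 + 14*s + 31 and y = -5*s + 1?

Set the curves equal: -s**3 + 14*s + 31 = -5*s + 1, so -s**3 + 19*s + 30 = 0, which factors as -(s - 5)*(s + 2)*(s + 3) = 0. The curves meet at s = -3, -2, 5.
On [-3, -2], y = -5*s + 1 is on top; that piece has area ∫[-3,-2] (-(-s**3 + 19*s + 30)) ds = 5/4.
On [-2, 5], y = -s**3 + 14*s + 31 is on top; that piece has area ∫[-2,5] (-s**3 + 19*s + 30) ds = 1029/4.
Total enclosed area = 5/4 + 1029/4 = 517/2.

517/2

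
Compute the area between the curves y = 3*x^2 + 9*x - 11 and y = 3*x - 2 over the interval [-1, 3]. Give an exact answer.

48

The difference (3*x^2 + 9*x - 11) - (3*x - 2) = 3*x^2 + 6*x - 9 changes sign at x = 1 inside [-1, 3], so split the integral there.
∫[-1,1] (3*x^2 + 6*x - 9) dx = -16; the area of that piece is 16.
∫[1,3] (3*x^2 + 6*x - 9) dx = 32.
Total area = 16 + 32 = 48.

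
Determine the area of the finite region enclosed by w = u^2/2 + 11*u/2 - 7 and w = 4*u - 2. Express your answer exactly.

343/12

Set the curves equal: u^2/2 + 11*u/2 - 7 = 4*u - 2, so u^2/2 + 3*u/2 - 5 = 0, which factors as (u - 2)*(u + 5)/2 = 0. The curves meet at u = -5, 2.
On [-5, 2], w = 4*u - 2 is on top; that piece has area ∫[-5,2] (-(u^2/2 + 3*u/2 - 5)) du = 343/12.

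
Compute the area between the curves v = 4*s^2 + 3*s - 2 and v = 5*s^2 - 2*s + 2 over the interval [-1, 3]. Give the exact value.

The difference (4*s^2 + 3*s - 2) - (5*s^2 - 2*s + 2) = -s^2 + 5*s - 4 changes sign at s = 1 inside [-1, 3], so split the integral there.
∫[-1,1] (-s^2 + 5*s - 4) ds = -26/3; the area of that piece is 26/3.
∫[1,3] (-s^2 + 5*s - 4) ds = 10/3.
Total area = 26/3 + 10/3 = 12.

12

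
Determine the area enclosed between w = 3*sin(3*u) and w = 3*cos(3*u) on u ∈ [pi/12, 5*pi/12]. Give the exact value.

On [pi/12, 5*pi/12], (3*sin(3*u)) - (3*cos(3*u)) = 3*sin(3*u) - 3*cos(3*u) is ≥ 0 throughout, so the area is a single integral of |3*sin(3*u) - 3*cos(3*u)|.
∫[pi/12,5*pi/12] (3*sin(3*u) - 3*cos(3*u)) du = 2*sqrt(2).

2*sqrt(2)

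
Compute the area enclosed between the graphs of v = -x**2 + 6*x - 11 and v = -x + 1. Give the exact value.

Set the curves equal: -x**2 + 6*x - 11 = -x + 1, so -x**2 + 7*x - 12 = 0, which factors as -(x - 4)*(x - 3) = 0. The curves meet at x = 3, 4.
On [3, 4], v = -x**2 + 6*x - 11 is on top; that piece has area ∫[3,4] (-x**2 + 7*x - 12) dx = 1/6.

1/6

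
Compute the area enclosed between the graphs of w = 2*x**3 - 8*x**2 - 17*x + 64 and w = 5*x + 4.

Set the curves equal: 2*x**3 - 8*x**2 - 17*x + 64 = 5*x + 4, so 2*x**3 - 8*x**2 - 22*x + 60 = 0, which factors as 2*(x - 5)*(x - 2)*(x + 3) = 0. The curves meet at x = -3, 2, 5.
On [-3, 2], w = 2*x**3 - 8*x**2 - 17*x + 64 is on top; that piece has area ∫[-3,2] (2*x**3 - 8*x**2 - 22*x + 60) dx = 1375/6.
On [2, 5], w = 5*x + 4 is on top; that piece has area ∫[2,5] (-(2*x**3 - 8*x**2 - 22*x + 60)) dx = 117/2.
Total enclosed area = 1375/6 + 117/2 = 863/3.

863/3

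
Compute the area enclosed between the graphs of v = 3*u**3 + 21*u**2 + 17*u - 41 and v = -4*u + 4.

Set the curves equal: 3*u**3 + 21*u**2 + 17*u - 41 = -4*u + 4, so 3*u**3 + 21*u**2 + 21*u - 45 = 0, which factors as 3*(u - 1)*(u + 3)*(u + 5) = 0. The curves meet at u = -5, -3, 1.
On [-5, -3], v = 3*u**3 + 21*u**2 + 17*u - 41 is on top; that piece has area ∫[-5,-3] (3*u**3 + 21*u**2 + 21*u - 45) du = 20.
On [-3, 1], v = -4*u + 4 is on top; that piece has area ∫[-3,1] (-(3*u**3 + 21*u**2 + 21*u - 45)) du = 128.
Total enclosed area = 20 + 128 = 148.

148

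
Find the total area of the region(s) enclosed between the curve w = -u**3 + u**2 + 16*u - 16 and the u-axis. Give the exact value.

863/6

The curve meets the u-axis where -u**3 + u**2 + 16*u - 16 = 0, i.e. -(u - 4)*(u - 1)*(u + 4) = 0, at u = -4, 1, 4.
On [-4, 1] the curve lies below the axis; ∫[-4,1] (-u**3 + u**2 + 16*u - 16) du = -1375/12, giving area 1375/12.
On [1, 4] the curve lies above the axis; ∫[1,4] (-u**3 + u**2 + 16*u - 16) du = 117/4, giving area 117/4.
Total area = 1375/12 + 117/4 = 863/6.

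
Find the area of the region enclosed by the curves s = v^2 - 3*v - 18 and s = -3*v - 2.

Both boundary curves give s as a function of v, so integrate with respect to v. Setting them equal: v^2 - 16 = 0, i.e. (v - 4)*(v + 4) = 0, so they meet at v = -4, 4.
For v in [-4, 4], s = v^2 - 3*v - 18 is on the left; area = ∫[-4,4] (-(v^2 - 16)) dv = 256/3.

256/3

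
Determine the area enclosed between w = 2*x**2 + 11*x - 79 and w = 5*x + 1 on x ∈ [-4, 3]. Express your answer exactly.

On [-4, 3], (2*x**2 + 11*x - 79) - (5*x + 1) = 2*x**2 + 6*x - 80 is ≤ 0 throughout, so the area is a single integral of |2*x**2 + 6*x - 80|.
∫[-4,3] (2*x**2 + 6*x - 80) dx = -1561/3; the area of that piece is 1561/3.

1561/3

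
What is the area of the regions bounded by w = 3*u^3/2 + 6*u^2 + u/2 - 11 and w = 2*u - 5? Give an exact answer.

Set the curves equal: 3*u^3/2 + 6*u^2 + u/2 - 11 = 2*u - 5, so 3*u^3/2 + 6*u^2 - 3*u/2 - 6 = 0, which factors as 3*(u - 1)*(u + 1)*(u + 4)/2 = 0. The curves meet at u = -4, -1, 1.
On [-4, -1], w = 3*u^3/2 + 6*u^2 + u/2 - 11 is on top; that piece has area ∫[-4,-1] (3*u^3/2 + 6*u^2 - 3*u/2 - 6) du = 189/8.
On [-1, 1], w = 2*u - 5 is on top; that piece has area ∫[-1,1] (-(3*u^3/2 + 6*u^2 - 3*u/2 - 6)) du = 8.
Total enclosed area = 189/8 + 8 = 253/8.

253/8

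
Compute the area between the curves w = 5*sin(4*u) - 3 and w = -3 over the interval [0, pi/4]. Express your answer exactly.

On [0, pi/4], (5*sin(4*u) - 3) - (-3) = 5*sin(4*u) is ≥ 0 throughout, so the area is a single integral of |5*sin(4*u)|.
∫[0,pi/4] (5*sin(4*u)) du = 5/2.

5/2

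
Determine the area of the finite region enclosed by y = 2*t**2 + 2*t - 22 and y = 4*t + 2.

343/3

Set the curves equal: 2*t**2 + 2*t - 22 = 4*t + 2, so 2*t**2 - 2*t - 24 = 0, which factors as 2*(t - 4)*(t + 3) = 0. The curves meet at t = -3, 4.
On [-3, 4], y = 4*t + 2 is on top; that piece has area ∫[-3,4] (-(2*t**2 - 2*t - 24)) dt = 343/3.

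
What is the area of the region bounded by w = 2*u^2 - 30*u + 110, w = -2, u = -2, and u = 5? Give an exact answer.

1673/3

On [-2, 5], (2*u^2 - 30*u + 110) - (-2) = 2*u^2 - 30*u + 112 is ≥ 0 throughout, so the area is a single integral of |2*u^2 - 30*u + 112|.
∫[-2,5] (2*u^2 - 30*u + 112) du = 1673/3.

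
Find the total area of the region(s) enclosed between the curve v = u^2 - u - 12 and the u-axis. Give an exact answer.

343/6

The curve meets the u-axis where u^2 - u - 12 = 0, i.e. (u - 4)*(u + 3) = 0, at u = -3, 4.
On [-3, 4] the curve lies below the axis; ∫[-3,4] (u^2 - u - 12) du = -343/6, giving area 343/6.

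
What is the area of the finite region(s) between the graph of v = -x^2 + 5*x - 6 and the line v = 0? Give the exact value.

The curve meets the x-axis where -x^2 + 5*x - 6 = 0, i.e. -(x - 3)*(x - 2) = 0, at x = 2, 3.
On [2, 3] the curve lies above the axis; ∫[2,3] (-x^2 + 5*x - 6) dx = 1/6, giving area 1/6.

1/6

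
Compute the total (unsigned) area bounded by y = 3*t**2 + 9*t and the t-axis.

The curve meets the t-axis where 3*t**2 + 9*t = 0, i.e. 3*t*(t + 3) = 0, at t = -3, 0.
On [-3, 0] the curve lies below the axis; ∫[-3,0] (3*t**2 + 9*t) dt = -27/2, giving area 27/2.

27/2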